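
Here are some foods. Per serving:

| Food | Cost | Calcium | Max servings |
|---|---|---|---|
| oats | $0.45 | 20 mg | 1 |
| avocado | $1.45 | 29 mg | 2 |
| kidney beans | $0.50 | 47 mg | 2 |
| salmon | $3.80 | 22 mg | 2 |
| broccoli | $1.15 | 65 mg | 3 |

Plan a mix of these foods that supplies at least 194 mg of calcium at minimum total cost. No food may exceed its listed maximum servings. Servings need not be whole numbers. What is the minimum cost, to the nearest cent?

Cost per mg of calcium: kidney beans $0.0106, broccoli $0.0177, oats $0.0225, avocado $0.0500, salmon $0.1727.
Take 2 servings of kidney beans: +94.0 mg calcium for $1.00 (total $1.00, still need 100.0 mg).
Take 1.538 servings of broccoli: +100.0 mg calcium for $1.77 (total $2.77, still need 0.0 mg).
Filling from the cheapest source first is optimal under one linear minimum: $2.77.

$2.77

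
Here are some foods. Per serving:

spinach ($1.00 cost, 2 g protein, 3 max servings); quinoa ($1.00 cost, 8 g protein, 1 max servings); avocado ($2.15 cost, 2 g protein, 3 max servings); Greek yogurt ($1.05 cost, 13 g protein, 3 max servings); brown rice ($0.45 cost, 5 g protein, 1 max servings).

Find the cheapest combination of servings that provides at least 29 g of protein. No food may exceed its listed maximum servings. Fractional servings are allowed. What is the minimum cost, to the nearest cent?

Cost per g of protein: Greek yogurt $0.0808, brown rice $0.0900, quinoa $0.1250, spinach $0.5000, avocado $1.0750.
Take 2.231 servings of Greek yogurt: +29.0 g protein for $2.34 (total $2.34, still need 0.0 g).
Greedy by cheapest-per-g is optimal for a single linear constraint, so the minimum cost is $2.34.

$2.34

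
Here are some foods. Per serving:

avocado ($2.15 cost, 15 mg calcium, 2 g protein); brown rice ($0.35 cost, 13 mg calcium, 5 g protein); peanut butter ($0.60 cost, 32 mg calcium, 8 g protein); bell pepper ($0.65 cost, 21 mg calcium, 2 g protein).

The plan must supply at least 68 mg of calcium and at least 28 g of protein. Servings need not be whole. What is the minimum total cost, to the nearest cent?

Minimising a linear cost over {calcium ≥ 68, protein ≥ 28, servings ≥ 0} — the optimum is at a vertex, using one or two foods.
avocado only: max(68/15, 28/2) = 14 servings → $30.10.
brown rice only: max(68/13, 28/5) = 5.6 servings → $1.96.
peanut butter only: max(68/32, 28/8) = 3.5 servings → $2.10.
bell pepper only: max(68/21, 28/2) = 14 servings → $9.10.
avocado + brown rice: the both-tight solution has a negative serving — not a feasible corner.
avocado + peanut butter: intersection lies outside the first quadrant.
avocado + bell pepper: the both-tight solution has a negative serving — not a feasible corner.
brown rice + peanut butter: the both-tight solution has a negative serving — not a feasible corner.
brown rice + bell pepper: the both-tight solution has a negative serving — not a feasible corner.
peanut butter + bell pepper with both targets exact would need a negative amount; discard.
So the least-cost plan costs $1.96.

$1.96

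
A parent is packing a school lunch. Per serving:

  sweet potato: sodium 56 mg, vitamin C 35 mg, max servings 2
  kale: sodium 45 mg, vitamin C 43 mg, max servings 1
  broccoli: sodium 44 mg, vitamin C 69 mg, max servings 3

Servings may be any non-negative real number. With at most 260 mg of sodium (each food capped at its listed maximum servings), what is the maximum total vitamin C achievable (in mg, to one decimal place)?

301.9 mg

Vitamin C per mg sodium: broccoli 1.568, kale 0.9556, sweet potato 0.625.
Take 3 servings of broccoli: uses 132 mg sodium, +207.0 mg vitamin C (running total 207.0 mg).
Take 1 serving of kale: uses 45 mg sodium, +43.0 mg vitamin C (running total 250.0 mg).
Take 1.482 servings of sweet potato: uses 83 mg sodium, +51.9 mg vitamin C (running total 301.9 mg).
Greedy by best ratio exhausts the sodium allowance optimally: 301.9 mg.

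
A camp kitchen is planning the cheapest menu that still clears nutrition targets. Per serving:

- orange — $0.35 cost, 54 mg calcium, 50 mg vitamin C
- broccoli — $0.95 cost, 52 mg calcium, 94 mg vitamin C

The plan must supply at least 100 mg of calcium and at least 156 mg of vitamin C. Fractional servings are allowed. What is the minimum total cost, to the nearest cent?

A basic optimal solution has at most two foods positive. Try each food alone and each pair with both targets met exactly.
orange only: max(100/54, 156/50) = 3.12 servings → $1.09.
broccoli only: max(100/52, 156/94) = 1.923 servings → $1.83.
orange + broccoli with both tight: 0.5202 servings and 1.383 servings → $1.50.
The minimum over all feasible corners is $1.09.

$1.09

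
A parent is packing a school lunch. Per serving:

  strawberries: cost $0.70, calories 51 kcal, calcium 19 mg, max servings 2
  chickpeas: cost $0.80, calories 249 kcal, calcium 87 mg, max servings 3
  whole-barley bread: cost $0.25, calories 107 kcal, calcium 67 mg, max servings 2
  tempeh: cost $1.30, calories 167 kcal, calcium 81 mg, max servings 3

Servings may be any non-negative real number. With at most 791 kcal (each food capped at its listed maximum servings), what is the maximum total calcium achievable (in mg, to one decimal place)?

Calcium per kcal: whole-barley bread 0.6262, tempeh 0.485, strawberries 0.3725, chickpeas 0.3494.
Take 2 servings of whole-barley bread: uses 214 kcal, +134.0 mg calcium (running total 134.0 mg).
Take 3 servings of tempeh: uses 501 kcal, +243.0 mg calcium (running total 377.0 mg).
Take 1.49 servings of strawberries: uses 76 kcal, +28.3 mg calcium (running total 405.3 mg).
Filling greedily by calcium-per-kcal is optimal for one linear limit, giving 405.3 mg.

405.3 mg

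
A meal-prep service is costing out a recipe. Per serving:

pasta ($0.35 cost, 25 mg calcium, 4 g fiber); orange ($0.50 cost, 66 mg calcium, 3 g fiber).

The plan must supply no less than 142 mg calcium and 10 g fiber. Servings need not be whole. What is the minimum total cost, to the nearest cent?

$1.27

At the optimum either one food covers both requirements or two foods hit both targets exactly; no other combination can be cheaper.
pasta only: max(142/25, 10/4) = 5.68 servings → $1.99.
orange only: max(142/66, 10/3) = 3.333 servings → $1.67.
pasta + orange with both tight: 1.238 servings and 1.683 servings → $1.27.
The minimum over all feasible corners is $1.27.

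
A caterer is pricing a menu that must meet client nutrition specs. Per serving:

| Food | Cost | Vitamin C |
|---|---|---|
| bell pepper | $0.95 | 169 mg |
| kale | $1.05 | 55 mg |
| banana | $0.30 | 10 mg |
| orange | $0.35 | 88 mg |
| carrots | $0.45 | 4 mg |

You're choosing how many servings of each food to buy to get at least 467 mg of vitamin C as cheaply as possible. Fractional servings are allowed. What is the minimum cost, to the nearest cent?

Cost per mg of vitamin C: orange $0.0040, bell pepper $0.0056, kale $0.0191, banana $0.0300, carrots $0.1125.
With no serving limits, use only orange: 467 mg / 88 mg = 5.307 servings × $0.35 = $1.86.

$1.86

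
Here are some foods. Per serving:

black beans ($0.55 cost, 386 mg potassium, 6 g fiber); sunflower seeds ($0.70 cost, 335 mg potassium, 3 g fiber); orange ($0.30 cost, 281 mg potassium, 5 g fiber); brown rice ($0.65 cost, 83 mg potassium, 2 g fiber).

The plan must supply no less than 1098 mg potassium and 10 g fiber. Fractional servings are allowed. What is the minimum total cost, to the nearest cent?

$1.17

Minimising a linear cost over {potassium ≥ 1098, fiber ≥ 10, servings ≥ 0} — the optimum is at a vertex, using one or two foods.
black beans only: max(1098/386, 10/6) = 2.845 servings → $1.56.
sunflower seeds only: max(1098/335, 10/3) = 3.333 servings → $2.33.
orange only: max(1098/281, 10/5) = 3.907 servings → $1.17.
brown rice only: max(1098/83, 10/2) = 13.23 servings → $8.60.
black beans + sunflower seeds with both tight: 0.06573 servings and 3.202 servings → $2.28.
black beans + orange with both targets exact would need a negative amount; discard.
black beans + brown rice: intersection lies outside the first quadrant.
sunflower seeds + orange with both tight: 3.221 servings and 0.06731 servings → $2.27.
sunflower seeds + brown rice with both tight: 3.245 servings and 0.133 servings → $2.36.
orange + brown rice: intersection lies outside the first quadrant.
So the least-cost plan costs $1.17.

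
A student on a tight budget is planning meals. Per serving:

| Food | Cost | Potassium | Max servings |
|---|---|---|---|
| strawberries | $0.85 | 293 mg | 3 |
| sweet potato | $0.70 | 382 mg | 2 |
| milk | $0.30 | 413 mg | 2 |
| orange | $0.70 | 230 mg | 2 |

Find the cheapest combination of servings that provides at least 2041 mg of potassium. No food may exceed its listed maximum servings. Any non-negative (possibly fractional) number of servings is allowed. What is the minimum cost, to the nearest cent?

Cost per mg of potassium: milk $0.0007, sweet potato $0.0018, strawberries $0.0029, orange $0.0030.
Take 2 servings of milk: +826.0 mg potassium for $0.60 (total $0.60, still need 1215.0 mg).
Take 2 servings of sweet potato: +764.0 mg potassium for $1.40 (total $2.00, still need 451.0 mg).
Take 1.539 servings of strawberries: +451.0 mg potassium for $1.31 (total $3.31, still need 0.0 mg).
Filling from the cheapest source first is optimal under one linear minimum: $3.31.

$3.31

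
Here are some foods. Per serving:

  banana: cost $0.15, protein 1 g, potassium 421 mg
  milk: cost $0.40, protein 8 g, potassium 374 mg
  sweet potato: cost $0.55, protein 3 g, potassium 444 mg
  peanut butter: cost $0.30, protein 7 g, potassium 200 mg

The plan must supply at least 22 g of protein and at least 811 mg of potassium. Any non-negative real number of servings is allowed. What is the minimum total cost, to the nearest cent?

banana only: max(22/1, 811/421) = 22 servings → $3.30.
milk only: max(22/8, 811/374) = 2.75 servings → $1.10.
sweet potato only: max(22/3, 811/444) = 7.333 servings → $4.03.
peanut butter only: max(22/7, 811/200) = 4.055 servings → $1.22.
banana + milk: the both-tight solution has a negative serving — not a feasible corner.
banana + sweet potato: the both-tight solution has a negative serving — not a feasible corner.
banana + peanut butter with both tight: 0.4649 servings and 3.076 servings → $0.99.
milk + sweet potato: intersection lies outside the first quadrant.
milk + peanut butter with both tight: 1.254 servings and 1.709 servings → $1.01.
sweet potato + peanut butter with both tight: 0.5092 servings and 2.925 servings → $1.16.
Cheapest feasible corner: $0.99.

$0.99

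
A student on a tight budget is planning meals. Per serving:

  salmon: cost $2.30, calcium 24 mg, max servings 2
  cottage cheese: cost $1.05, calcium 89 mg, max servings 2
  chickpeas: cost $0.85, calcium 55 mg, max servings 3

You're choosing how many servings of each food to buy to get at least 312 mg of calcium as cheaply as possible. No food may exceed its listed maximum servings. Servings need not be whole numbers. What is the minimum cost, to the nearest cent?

$4.17

Cost per mg of calcium: cottage cheese $0.0118, chickpeas $0.0155, salmon $0.0958.
Take 2 servings of cottage cheese: +178.0 mg calcium for $2.10 (total $2.10, still need 134.0 mg).
Take 2.436 servings of chickpeas: +134.0 mg calcium for $2.07 (total $4.17, still need 0.0 mg).
Greedy by cheapest-per-mg is optimal for a single linear constraint, so the minimum cost is $4.17.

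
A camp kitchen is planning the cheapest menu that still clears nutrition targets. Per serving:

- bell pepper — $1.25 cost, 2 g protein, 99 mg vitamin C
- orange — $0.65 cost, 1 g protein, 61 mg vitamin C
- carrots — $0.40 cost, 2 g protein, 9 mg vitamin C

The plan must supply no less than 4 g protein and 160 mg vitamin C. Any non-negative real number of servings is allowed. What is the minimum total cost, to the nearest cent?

Two binding constraints pin down two serving amounts, so the optimal mix uses at most two foods. The candidates are each food alone (scaled to the tighter of protein/vitamin C) and each pair with both constraints tight.
bell pepper only: max(4/2, 160/99) = 2 servings → $2.50.
orange only: max(4/1, 160/61) = 4 servings → $2.60.
carrots only: max(4/2, 160/9) = 17.78 servings → $7.11.
bell pepper + orange: the both-tight solution has a negative serving — not a feasible corner.
bell pepper + carrots with both tight: 1.578 servings and 0.4222 servings → $2.14.
orange + carrots with both tight: 2.513 servings and 0.7434 servings → $1.93.
The minimum over all feasible corners is $1.93.

$1.93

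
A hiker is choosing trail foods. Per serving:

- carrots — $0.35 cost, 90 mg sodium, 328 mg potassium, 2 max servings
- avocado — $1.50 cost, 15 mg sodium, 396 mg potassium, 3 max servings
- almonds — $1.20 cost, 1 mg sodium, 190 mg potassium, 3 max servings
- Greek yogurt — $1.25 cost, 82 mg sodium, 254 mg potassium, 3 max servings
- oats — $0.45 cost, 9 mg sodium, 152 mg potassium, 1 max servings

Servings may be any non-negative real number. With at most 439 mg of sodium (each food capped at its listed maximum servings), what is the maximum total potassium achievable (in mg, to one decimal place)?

3191.7 mg

Potassium per mg sodium: almonds 190, avocado 26.4, oats 16.89, carrots 3.644, Greek yogurt 3.098.
Take 3 servings of almonds: uses 3 mg sodium, +570.0 mg potassium (running total 570.0 mg).
Take 3 servings of avocado: uses 45 mg sodium, +1188.0 mg potassium (running total 1758.0 mg).
Take 1 serving of oats: uses 9 mg sodium, +152.0 mg potassium (running total 1910.0 mg).
Take 2 servings of carrots: uses 180 mg sodium, +656.0 mg potassium (running total 2566.0 mg).
Take 2.463 servings of Greek yogurt: uses 202 mg sodium, +625.7 mg potassium (running total 3191.7 mg).
Greedy by best ratio exhausts the sodium allowance optimally: 3191.7 mg.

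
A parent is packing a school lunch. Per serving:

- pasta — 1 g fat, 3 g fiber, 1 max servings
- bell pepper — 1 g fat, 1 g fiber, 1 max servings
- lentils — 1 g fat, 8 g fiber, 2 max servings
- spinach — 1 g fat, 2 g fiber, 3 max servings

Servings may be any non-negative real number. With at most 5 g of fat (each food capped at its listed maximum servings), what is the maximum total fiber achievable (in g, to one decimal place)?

Fiber per g fat: lentils 8, pasta 3, spinach 2, bell pepper 1.
Take 2 servings of lentils: uses 2 g fat, +16.0 g fiber (running total 16.0 g).
Take 1 serving of pasta: uses 1 g fat, +3.0 g fiber (running total 19.0 g).
Take 2 servings of spinach: uses 2 g fat, +4.0 g fiber (running total 23.0 g).
Filling greedily by fiber-per-g fat is optimal for one linear limit, giving 23.0 g.

23.0 g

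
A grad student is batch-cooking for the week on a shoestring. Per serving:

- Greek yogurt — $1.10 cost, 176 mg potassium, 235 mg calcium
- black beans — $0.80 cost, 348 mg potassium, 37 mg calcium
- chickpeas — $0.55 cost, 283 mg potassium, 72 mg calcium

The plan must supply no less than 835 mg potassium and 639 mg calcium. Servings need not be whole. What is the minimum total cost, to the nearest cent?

For a min-cost LP with two ≥-constraints, a basic feasible solution has at most two positive variables.
Greek yogurt only: max(835/176, 639/235) = 4.744 servings → $5.22.
black beans only: max(835/348, 639/37) = 17.27 servings → $13.82.
chickpeas only: max(835/283, 639/72) = 8.875 servings → $4.88.
Greek yogurt + black beans with both tight: 2.544 servings and 1.113 servings → $3.69.
Greek yogurt + chickpeas with both tight: 2.242 servings and 1.556 servings → $3.32.
black beans + chickpeas with both targets exact would need a negative amount; discard.
Cheapest feasible corner: $3.32.

$3.32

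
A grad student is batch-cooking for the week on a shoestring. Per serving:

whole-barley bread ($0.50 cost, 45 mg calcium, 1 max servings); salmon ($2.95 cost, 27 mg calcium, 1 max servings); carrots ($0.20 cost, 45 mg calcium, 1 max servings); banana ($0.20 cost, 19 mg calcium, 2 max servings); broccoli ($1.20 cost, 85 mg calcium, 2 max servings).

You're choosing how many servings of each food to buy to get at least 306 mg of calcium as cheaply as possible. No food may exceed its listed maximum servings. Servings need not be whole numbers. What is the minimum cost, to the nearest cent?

Cost per mg of calcium: carrots $0.0044, banana $0.0105, whole-barley bread $0.0111, broccoli $0.0141, salmon $0.1093.
Take 1 serving of carrots: +45.0 mg calcium for $0.20 (total $0.20, still need 261.0 mg).
Take 2 servings of banana: +38.0 mg calcium for $0.40 (total $0.60, still need 223.0 mg).
Take 1 serving of whole-barley bread: +45.0 mg calcium for $0.50 (total $1.10, still need 178.0 mg).
Take 2 servings of broccoli: +170.0 mg calcium for $2.40 (total $3.50, still need 8.0 mg).
Take 0.2963 servings of salmon: +8.0 mg calcium for $0.87 (total $4.37, still need 0.0 mg).
Greedy by cheapest-per-mg is optimal for a single linear constraint, so the minimum cost is $4.37.

$4.37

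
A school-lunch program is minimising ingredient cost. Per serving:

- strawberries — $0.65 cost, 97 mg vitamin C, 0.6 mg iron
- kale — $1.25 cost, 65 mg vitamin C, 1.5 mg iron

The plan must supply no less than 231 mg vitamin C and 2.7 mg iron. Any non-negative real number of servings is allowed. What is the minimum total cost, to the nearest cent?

strawberries only: max(231/97, 2.7/0.6) = 4.5 servings → $2.92.
kale only: max(231/65, 2.7/1.5) = 3.554 servings → $4.44.
strawberries + kale with both tight: 1.606 servings and 1.158 servings → $2.49.
The minimum over all feasible corners is $2.49.

$2.49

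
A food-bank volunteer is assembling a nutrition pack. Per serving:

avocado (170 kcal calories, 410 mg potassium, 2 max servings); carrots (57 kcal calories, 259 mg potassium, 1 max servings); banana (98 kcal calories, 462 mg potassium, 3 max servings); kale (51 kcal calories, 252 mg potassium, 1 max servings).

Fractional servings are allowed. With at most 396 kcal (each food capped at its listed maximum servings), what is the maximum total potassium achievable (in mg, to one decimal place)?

1869.7 mg

Potassium per kcal: kale 4.941, banana 4.714, carrots 4.544, avocado 2.412.
Take 1 serving of kale: uses 51 kcal, +252.0 mg potassium (running total 252.0 mg).
Take 3 servings of banana: uses 294 kcal, +1386.0 mg potassium (running total 1638.0 mg).
Take 0.8947 servings of carrots: uses 51 kcal, +231.7 mg potassium (running total 1869.7 mg).
Filling greedily by potassium-per-kcal is optimal for one linear limit, giving 1869.7 mg.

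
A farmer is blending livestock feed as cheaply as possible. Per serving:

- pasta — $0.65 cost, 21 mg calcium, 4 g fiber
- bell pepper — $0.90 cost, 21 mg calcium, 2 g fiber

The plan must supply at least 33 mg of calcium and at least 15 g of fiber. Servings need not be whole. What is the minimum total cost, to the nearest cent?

$2.44

With two linear requirements the optimum uses one or two foods; enumerate the corners.
pasta only: max(33/21, 15/4) = 3.75 servings → $2.44.
bell pepper only: max(33/21, 15/2) = 7.5 servings → $6.75.
pasta + bell pepper: intersection lies outside the first quadrant.
Cheapest feasible corner: $2.44.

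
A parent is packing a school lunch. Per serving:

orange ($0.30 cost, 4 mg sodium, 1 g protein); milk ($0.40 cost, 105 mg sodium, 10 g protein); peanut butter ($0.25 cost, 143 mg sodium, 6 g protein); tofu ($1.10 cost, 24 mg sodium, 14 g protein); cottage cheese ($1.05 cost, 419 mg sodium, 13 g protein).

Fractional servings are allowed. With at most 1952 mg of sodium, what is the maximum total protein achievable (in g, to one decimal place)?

1138.7 g

Protein per mg sodium: tofu 0.5833, orange 0.25, milk 0.09524, peanut butter 0.04196, cottage cheese 0.03103.
With no serving limits, spend the whole sodium allowance on tofu: 1952 mg / 24 mg × 14 g = 1138.7 g.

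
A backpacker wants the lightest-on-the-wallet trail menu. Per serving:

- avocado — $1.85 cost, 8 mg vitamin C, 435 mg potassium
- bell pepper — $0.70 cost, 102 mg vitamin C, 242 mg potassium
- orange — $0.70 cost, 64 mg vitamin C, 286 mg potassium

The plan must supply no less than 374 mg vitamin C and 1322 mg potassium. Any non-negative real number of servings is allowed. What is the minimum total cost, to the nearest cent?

With two linear requirements the optimum uses one or two foods; enumerate the corners.
avocado only: max(374/8, 1322/435) = 46.75 servings → $86.49.
bell pepper only: max(374/102, 1322/242) = 5.463 servings → $3.82.
orange only: max(374/64, 1322/286) = 5.844 servings → $4.09.
avocado + bell pepper with both tight: 1.045 servings and 3.585 servings → $4.44.
avocado + orange: the both-tight solution has a negative serving — not a feasible corner.
bell pepper + orange with both tight: 1.634 servings and 3.24 servings → $3.41.
Cheapest feasible corner: $3.41.

$3.41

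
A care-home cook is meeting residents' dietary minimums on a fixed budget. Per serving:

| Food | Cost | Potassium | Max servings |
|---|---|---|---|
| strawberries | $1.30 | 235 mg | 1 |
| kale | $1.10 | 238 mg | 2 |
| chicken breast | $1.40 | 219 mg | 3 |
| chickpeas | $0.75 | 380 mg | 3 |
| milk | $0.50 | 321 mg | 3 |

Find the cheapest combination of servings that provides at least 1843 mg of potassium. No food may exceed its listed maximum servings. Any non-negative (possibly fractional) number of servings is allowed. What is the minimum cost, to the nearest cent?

Cost per mg of potassium: milk $0.0016, chickpeas $0.0020, kale $0.0046, strawberries $0.0055, chicken breast $0.0064.
Take 3 servings of milk: +963.0 mg potassium for $1.50 (total $1.50, still need 880.0 mg).
Take 2.316 servings of chickpeas: +880.0 mg potassium for $1.74 (total $3.24, still need 0.0 mg).
Greedy by cheapest-per-mg is optimal for a single linear constraint, so the minimum cost is $3.24.

$3.24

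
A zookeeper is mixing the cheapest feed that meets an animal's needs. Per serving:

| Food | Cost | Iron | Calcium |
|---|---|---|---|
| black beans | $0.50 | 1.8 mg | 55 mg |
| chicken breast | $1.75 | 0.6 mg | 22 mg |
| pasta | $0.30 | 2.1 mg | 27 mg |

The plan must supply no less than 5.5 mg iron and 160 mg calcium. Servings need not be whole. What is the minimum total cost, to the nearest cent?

$1.47

The cheapest plan sits at a corner of the feasible region — with two constraints it uses at most two foods.
black beans only: max(5.5/1.8, 160/55) = 3.056 servings → $1.53.
chicken breast only: max(5.5/0.6, 160/22) = 9.167 servings → $16.04.
pasta only: max(5.5/2.1, 160/27) = 5.926 servings → $1.78.
black beans + chicken breast: the both-tight solution has a negative serving — not a feasible corner.
black beans + pasta with both tight: 2.803 servings and 0.2167 servings → $1.47.
chicken breast + pasta with both tight: 6.25 servings and 0.8333 servings → $11.19.
The minimum over all feasible corners is $1.47.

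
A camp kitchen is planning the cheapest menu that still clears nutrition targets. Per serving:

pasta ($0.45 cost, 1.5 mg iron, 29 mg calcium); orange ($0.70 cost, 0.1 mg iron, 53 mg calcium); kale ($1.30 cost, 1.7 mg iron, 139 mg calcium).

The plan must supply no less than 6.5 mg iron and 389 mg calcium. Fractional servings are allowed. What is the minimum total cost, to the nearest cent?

$3.91

This is a tiny linear program; its minimum lies at a vertex of the feasible set. List the vertices and price them.
pasta only: max(6.5/1.5, 389/29) = 13.41 servings → $6.04.
orange only: max(6.5/0.1, 389/53) = 65 servings → $45.50.
kale only: max(6.5/1.7, 389/139) = 3.824 servings → $4.97.
pasta + orange with both tight: 3.99 servings and 5.157 servings → $5.40.
pasta + kale with both tight: 1.521 servings and 2.481 servings → $3.91.
orange + kale with both targets exact would need a negative amount; discard.
So the least-cost plan costs $3.91.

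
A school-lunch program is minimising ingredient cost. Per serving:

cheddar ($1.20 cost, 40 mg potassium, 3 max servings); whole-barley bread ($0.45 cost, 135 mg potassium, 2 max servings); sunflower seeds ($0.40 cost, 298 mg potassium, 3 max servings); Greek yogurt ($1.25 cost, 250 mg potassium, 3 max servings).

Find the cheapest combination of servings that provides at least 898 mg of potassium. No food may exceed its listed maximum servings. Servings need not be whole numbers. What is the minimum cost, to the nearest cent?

$1.21

Cost per mg of potassium: sunflower seeds $0.0013, whole-barley bread $0.0033, Greek yogurt $0.0050, cheddar $0.0300.
Take 3 servings of sunflower seeds: +894.0 mg potassium for $1.20 (total $1.20, still need 4.0 mg).
Take 0.02963 servings of whole-barley bread: +4.0 mg potassium for $0.01 (total $1.21, still need 0.0 mg).
Filling from the cheapest source first is optimal under one linear minimum: $1.21.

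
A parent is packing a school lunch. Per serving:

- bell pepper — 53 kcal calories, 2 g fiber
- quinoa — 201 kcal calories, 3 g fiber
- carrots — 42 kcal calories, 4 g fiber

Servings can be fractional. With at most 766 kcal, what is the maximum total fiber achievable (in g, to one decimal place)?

73.0 g

Fiber per kcal: carrots 0.09524, bell pepper 0.03774, quinoa 0.01493.
With no serving limits, spend the whole calories allowance on carrots: 766 kcal / 42 kcal × 4 g = 73.0 g.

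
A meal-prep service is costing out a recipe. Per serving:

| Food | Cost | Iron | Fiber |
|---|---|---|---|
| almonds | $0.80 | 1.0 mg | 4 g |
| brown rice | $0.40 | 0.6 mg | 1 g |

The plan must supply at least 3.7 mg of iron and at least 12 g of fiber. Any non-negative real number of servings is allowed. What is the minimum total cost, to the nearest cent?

For a min-cost LP with two ≥-constraints, a basic feasible solution has at most two positive variables.
almonds only: max(3.7/1.0, 12/4) = 3.7 servings → $2.96.
brown rice only: max(3.7/0.6, 12/1) = 12 servings → $4.80.
almonds + brown rice with both tight: 2.5 servings and 2 servings → $2.80.
Cheapest feasible corner: $2.80.

$2.80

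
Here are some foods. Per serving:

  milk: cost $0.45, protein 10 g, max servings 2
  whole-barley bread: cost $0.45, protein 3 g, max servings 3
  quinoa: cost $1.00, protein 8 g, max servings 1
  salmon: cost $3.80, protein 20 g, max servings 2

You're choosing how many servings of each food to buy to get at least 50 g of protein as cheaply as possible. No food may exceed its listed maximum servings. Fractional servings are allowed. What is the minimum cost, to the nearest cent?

Cost per g of protein: milk $0.0450, quinoa $0.1250, whole-barley bread $0.1500, salmon $0.1900.
Take 2 servings of milk: +20.0 g protein for $0.90 (total $0.90, still need 30.0 g).
Take 1 serving of quinoa: +8.0 g protein for $1.00 (total $1.90, still need 22.0 g).
Take 3 servings of whole-barley bread: +9.0 g protein for $1.35 (total $3.25, still need 13.0 g).
Take 0.65 servings of salmon: +13.0 g protein for $2.47 (total $5.72, still need 0.0 g).
Filling from the cheapest source first is optimal under one linear minimum: $5.72.

$5.72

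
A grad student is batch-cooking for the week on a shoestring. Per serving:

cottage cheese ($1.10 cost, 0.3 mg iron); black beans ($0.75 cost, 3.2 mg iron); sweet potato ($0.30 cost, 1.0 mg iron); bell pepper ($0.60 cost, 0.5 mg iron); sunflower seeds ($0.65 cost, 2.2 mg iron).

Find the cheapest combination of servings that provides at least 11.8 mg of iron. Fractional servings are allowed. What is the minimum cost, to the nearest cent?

$2.77

Cost per mg of iron: black beans $0.2344, sunflower seeds $0.2955, sweet potato $0.3000, bell pepper $1.2000, cottage cheese $3.6667.
With no serving limits, use only black beans: 11.8 mg / 3.2 mg = 3.688 servings × $0.75 = $2.77.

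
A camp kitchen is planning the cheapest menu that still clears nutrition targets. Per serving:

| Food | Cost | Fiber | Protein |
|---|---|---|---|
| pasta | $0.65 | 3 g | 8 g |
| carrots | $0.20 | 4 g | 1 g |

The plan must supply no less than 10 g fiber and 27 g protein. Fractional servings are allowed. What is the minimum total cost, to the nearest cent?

$2.19

Check every corner: each single food scaled to meet both minima, and each pair solved so both constraints bind.
pasta only: max(10/3, 27/8) = 3.375 servings → $2.19.
carrots only: max(10/4, 27/1) = 27 servings → $5.40.
pasta + carrots with both targets exact would need a negative amount; discard.
Cheapest feasible corner: $2.19.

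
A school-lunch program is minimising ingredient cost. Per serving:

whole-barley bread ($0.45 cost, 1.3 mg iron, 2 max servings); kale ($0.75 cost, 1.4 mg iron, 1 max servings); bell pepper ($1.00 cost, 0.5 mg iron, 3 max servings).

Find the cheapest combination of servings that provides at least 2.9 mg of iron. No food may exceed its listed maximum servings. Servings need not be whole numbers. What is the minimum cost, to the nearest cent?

Cost per mg of iron: whole-barley bread $0.3462, kale $0.5357, bell pepper $2.0000.
Take 2 servings of whole-barley bread: +2.6 mg iron for $0.90 (total $0.90, still need 0.3 mg).
Take 0.2143 servings of kale: +0.3 mg iron for $0.16 (total $1.06, still need 0.0 mg).
Filling from the cheapest source first is optimal under one linear minimum: $1.06.

$1.06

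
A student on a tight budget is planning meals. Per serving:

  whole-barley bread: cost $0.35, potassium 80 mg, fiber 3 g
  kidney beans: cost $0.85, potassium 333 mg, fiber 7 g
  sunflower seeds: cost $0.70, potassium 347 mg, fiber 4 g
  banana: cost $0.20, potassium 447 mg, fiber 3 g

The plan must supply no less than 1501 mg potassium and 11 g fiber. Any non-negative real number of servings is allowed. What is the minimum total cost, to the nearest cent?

whole-barley bread only: max(1501/80, 11/3) = 18.76 servings → $6.57.
kidney beans only: max(1501/333, 11/7) = 4.508 servings → $3.83.
sunflower seeds only: max(1501/347, 11/4) = 4.326 servings → $3.03.
banana only: max(1501/447, 11/3) = 3.667 servings → $0.73.
whole-barley bread + kidney beans with both targets exact would need a negative amount; discard.
whole-barley bread + sunflower seeds: the both-tight solution has a negative serving — not a feasible corner.
whole-barley bread + banana with both tight: 0.376 servings and 3.291 servings → $0.79.
kidney beans + sunflower seeds: intersection lies outside the first quadrant.
kidney beans + banana with both tight: 0.1944 servings and 3.213 servings → $0.81.
sunflower seeds + banana with both tight: 0.5542 servings and 2.928 servings → $0.97.
So the least-cost plan costs $0.73.

$0.73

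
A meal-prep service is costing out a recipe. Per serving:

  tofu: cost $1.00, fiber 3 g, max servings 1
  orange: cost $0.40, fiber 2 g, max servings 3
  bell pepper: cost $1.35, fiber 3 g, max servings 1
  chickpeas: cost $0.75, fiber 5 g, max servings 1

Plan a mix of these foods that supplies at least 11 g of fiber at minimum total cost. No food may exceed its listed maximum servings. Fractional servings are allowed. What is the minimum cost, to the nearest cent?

$1.95

Cost per g of fiber: chickpeas $0.1500, orange $0.2000, tofu $0.3333, bell pepper $0.4500.
Take 1 serving of chickpeas: +5.0 g fiber for $0.75 (total $0.75, still need 6.0 g).
Take 3 servings of orange: +6.0 g fiber for $1.20 (total $1.95, still need 0.0 g).
Greedy by cheapest-per-g is optimal for a single linear constraint, so the minimum cost is $1.95.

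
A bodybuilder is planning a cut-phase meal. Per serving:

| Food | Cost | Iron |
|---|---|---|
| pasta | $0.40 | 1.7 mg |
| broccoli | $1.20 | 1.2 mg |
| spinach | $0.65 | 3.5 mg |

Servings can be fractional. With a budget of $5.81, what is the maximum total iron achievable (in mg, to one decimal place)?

31.3 mg

Iron per dollar: spinach 5.385, pasta 4.25, broccoli 1.
With no serving limits, spend the whole cost allowance on spinach: $5.81 / $0.65 × 3.5 mg = 31.3 mg.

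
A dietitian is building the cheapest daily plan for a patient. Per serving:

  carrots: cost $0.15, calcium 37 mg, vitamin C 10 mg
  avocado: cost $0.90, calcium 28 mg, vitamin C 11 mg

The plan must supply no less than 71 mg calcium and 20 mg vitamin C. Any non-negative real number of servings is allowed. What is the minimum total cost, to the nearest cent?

carrots only: max(71/37, 20/10) = 2 servings → $0.30.
avocado only: max(71/28, 20/11) = 2.536 servings → $2.28.
carrots + avocado with both tight: 1.74 servings and 0.2362 servings → $0.47.
Cheapest feasible corner: $0.30.

$0.30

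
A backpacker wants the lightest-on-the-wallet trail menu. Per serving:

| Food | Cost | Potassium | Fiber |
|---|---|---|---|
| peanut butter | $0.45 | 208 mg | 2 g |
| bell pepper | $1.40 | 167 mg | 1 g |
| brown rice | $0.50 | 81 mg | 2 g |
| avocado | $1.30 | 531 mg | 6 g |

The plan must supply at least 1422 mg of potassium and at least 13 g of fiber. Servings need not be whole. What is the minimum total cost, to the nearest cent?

Minimising a linear cost over {potassium ≥ 1422, fiber ≥ 13, servings ≥ 0} — the optimum is at a vertex, using one or two foods.
peanut butter only: max(1422/208, 13/2) = 6.837 servings → $3.08.
bell pepper only: max(1422/167, 13/1) = 13 servings → $18.20.
brown rice only: max(1422/81, 13/2) = 17.56 servings → $8.78.
avocado only: max(1422/531, 13/6) = 2.678 servings → $3.48.
peanut butter + bell pepper with both tight: 5.944 servings and 1.111 servings → $4.23.
peanut butter + brown rice with both targets exact would need a negative amount; discard.
peanut butter + avocado: the both-tight solution has a negative serving — not a feasible corner.
bell pepper + brown rice with both tight: 7.079 servings and 2.96 servings → $11.39.
bell pepper + avocado with both tight: 3.459 servings and 1.59 servings → $6.91.
brown rice + avocado: the both-tight solution has a negative serving — not a feasible corner.
So the least-cost plan costs $3.08.

$3.08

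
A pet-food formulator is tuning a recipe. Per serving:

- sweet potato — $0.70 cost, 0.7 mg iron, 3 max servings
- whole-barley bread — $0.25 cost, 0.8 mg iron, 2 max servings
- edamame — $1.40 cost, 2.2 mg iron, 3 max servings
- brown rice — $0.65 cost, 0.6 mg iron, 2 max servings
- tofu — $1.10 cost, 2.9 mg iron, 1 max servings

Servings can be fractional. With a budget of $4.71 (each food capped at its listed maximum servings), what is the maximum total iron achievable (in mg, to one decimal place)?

Iron per dollar: whole-barley bread 3.2, tofu 2.636, edamame 1.571, sweet potato 1, brown rice 0.9231.
Take 2 servings of whole-barley bread: spends $0.50, +1.6 mg iron (running total 1.6 mg).
Take 1 serving of tofu: spends $1.10, +2.9 mg iron (running total 4.5 mg).
Take 2.221 servings of edamame: spends $3.11, +4.9 mg iron (running total 9.4 mg).
Greedy by best ratio exhausts the cost allowance optimally: 9.4 mg.

9.4 mg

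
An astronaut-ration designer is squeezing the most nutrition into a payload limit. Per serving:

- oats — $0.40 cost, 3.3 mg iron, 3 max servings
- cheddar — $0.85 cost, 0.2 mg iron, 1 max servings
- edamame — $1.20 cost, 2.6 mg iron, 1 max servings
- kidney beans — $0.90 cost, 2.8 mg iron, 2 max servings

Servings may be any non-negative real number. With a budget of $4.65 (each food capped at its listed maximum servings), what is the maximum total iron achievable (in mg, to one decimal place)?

Iron per dollar: oats 8.25, kidney beans 3.111, edamame 2.167, cheddar 0.2353.
Take 3 servings of oats: spends $1.20, +9.9 mg iron (running total 9.9 mg).
Take 2 servings of kidney beans: spends $1.80, +5.6 mg iron (running total 15.5 mg).
Take 1 serving of edamame: spends $1.20, +2.6 mg iron (running total 18.1 mg).
Take 0.5294 servings of cheddar: spends $0.45, +0.1 mg iron (running total 18.2 mg).
Filling greedily by iron-per-dollar is optimal for one linear limit, giving 18.2 mg.

18.2 mg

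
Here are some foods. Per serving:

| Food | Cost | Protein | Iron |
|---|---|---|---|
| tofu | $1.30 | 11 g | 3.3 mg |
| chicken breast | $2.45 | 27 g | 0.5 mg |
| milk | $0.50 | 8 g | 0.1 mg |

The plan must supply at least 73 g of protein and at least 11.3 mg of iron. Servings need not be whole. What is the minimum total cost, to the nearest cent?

Check every corner: each single food scaled to meet both minima, and each pair solved so both constraints bind.
tofu only: max(73/11, 11.3/3.3) = 6.636 servings → $8.63.
chicken breast only: max(73/27, 11.3/0.5) = 22.6 servings → $55.37.
milk only: max(73/8, 11.3/0.1) = 113 servings → $56.50.
tofu + chicken breast with both tight: 3.213 servings and 1.395 servings → $7.59.
tofu + milk with both tight: 3.285 servings and 4.609 servings → $6.57.
chicken breast + milk: intersection lies outside the first quadrant.
So the least-cost plan costs $6.57.

$6.57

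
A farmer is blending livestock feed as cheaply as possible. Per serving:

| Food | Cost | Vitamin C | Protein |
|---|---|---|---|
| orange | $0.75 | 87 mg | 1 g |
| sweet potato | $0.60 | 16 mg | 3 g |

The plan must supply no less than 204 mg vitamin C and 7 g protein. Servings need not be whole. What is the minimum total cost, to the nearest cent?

orange only: max(204/87, 7/1) = 7 servings → $5.25.
sweet potato only: max(204/16, 7/3) = 12.75 servings → $7.65.
orange + sweet potato with both tight: 2.041 servings and 1.653 servings → $2.52.
The minimum over all feasible corners is $2.52.

$2.52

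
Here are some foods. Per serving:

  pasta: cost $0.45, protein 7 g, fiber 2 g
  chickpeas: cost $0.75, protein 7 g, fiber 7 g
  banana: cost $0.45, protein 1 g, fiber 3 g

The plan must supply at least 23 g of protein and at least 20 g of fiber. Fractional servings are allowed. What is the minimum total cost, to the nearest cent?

$2.28

At the optimum either one food covers both requirements or two foods hit both targets exactly; no other combination can be cheaper.
pasta only: max(23/7, 20/2) = 10 servings → $4.50.
chickpeas only: max(23/7, 20/7) = 3.286 servings → $2.46.
banana only: max(23/1, 20/3) = 23 servings → $10.35.
pasta + chickpeas with both tight: 0.6 servings and 2.686 servings → $2.28.
pasta + banana with both tight: 2.579 servings and 4.947 servings → $3.39.
chickpeas + banana: intersection lies outside the first quadrant.
The minimum over all feasible corners is $2.28.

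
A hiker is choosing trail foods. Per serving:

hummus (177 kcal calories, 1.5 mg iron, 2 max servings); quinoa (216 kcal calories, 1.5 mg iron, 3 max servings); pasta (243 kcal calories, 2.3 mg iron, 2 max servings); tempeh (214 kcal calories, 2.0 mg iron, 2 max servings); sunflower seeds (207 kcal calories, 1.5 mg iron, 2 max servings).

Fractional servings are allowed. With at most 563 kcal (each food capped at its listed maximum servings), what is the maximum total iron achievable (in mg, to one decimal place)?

5.3 mg

Iron per kcal: pasta 0.009465, tempeh 0.009346, hummus 0.008475, sunflower seeds 0.007246, quinoa 0.006944.
Take 2 servings of pasta: uses 486 kcal, +4.6 mg iron (running total 4.6 mg).
Take 0.3598 servings of tempeh: uses 77 kcal, +0.7 mg iron (running total 5.3 mg).
Filling greedily by iron-per-kcal is optimal for one linear limit, giving 5.3 mg.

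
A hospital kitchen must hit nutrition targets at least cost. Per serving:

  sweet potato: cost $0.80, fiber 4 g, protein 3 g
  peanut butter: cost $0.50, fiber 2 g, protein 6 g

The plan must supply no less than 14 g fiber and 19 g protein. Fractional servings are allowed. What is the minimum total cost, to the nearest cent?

$2.99

Compare the cost at each extreme point of the feasible region.
sweet potato only: max(14/4, 19/3) = 6.333 servings → $5.07.
peanut butter only: max(14/2, 19/6) = 7 servings → $3.50.
sweet potato + peanut butter with both tight: 2.556 servings and 1.889 servings → $2.99.
So the least-cost plan costs $2.99.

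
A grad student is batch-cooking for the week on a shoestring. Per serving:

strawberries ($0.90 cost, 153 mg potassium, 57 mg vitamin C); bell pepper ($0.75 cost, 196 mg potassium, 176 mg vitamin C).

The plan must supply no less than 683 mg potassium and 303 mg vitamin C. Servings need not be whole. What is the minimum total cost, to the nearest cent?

This is a tiny linear program; its minimum lies at a vertex of the feasible set. List the vertices and price them.
strawberries only: max(683/153, 303/57) = 5.316 servings → $4.78.
bell pepper only: max(683/196, 303/176) = 3.485 servings → $2.61.
strawberries + bell pepper with both tight: 3.86 servings and 0.4714 servings → $3.83.
Cheapest feasible corner: $2.61.

$2.61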